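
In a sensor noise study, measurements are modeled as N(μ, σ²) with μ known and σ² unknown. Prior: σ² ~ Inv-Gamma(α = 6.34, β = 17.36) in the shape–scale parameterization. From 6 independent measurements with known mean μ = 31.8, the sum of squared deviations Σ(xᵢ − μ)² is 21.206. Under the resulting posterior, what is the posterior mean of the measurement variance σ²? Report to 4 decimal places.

With known mean μ and an Inverse-Gamma(α, β) prior on σ², the Normal likelihood is conjugate: posterior is Inv-Gamma(α + n/2, β + Σ(xᵢ−μ)²/2).
Posterior: Inv-Gamma(6.34 + 6/2, 17.36 + 21.206/2) = Inv-Gamma(9.34, 27.9630).
E[σ²|data] = β/(α−1) = 27.9630/8.34 = 3.3529.

3.3529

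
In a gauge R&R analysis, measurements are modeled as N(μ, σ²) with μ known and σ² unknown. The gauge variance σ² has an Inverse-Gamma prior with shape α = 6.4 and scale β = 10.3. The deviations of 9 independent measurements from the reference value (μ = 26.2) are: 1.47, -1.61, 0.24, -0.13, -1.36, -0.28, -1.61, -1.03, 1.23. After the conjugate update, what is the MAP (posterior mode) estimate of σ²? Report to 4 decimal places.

With known mean μ and an Inverse-Gamma(α, β) prior on σ², the Normal likelihood is conjugate: posterior is Inv-Gamma(α + n/2, β + Σ(xᵢ−μ)²/2).
Σ(xᵢ−μ)² = (1.47)² + (-1.61)² + (0.24)² + (-0.13)² + (-1.36)² + (-0.28)² + (-1.61)² + (-1.03)² + (1.23)² = 11.9214.
Posterior: Inv-Gamma(6.4 + 9/2, 10.3 + 11.9214/2) = Inv-Gamma(10.90, 16.26070).
Mode = β/(α+1) = 16.26070/11.90 = 1.3664.

1.3664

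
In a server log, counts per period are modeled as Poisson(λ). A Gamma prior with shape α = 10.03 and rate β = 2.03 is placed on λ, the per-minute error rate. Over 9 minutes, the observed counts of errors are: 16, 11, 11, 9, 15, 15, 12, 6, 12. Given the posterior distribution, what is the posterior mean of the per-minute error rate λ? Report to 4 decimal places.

With a Gamma(shape α, rate β) prior, the Poisson likelihood is conjugate: the posterior is Gamma(α + ΣXᵢ, β + n).
Sum of counts S = 107 over n = 9 minutes.
Posterior: Gamma(α+S, β+n) = Gamma(10.03+107, 2.03+9) = Gamma(117.03, 11.03).
Posterior mean = α/β = 117.03/11.03 = 10.6102.

10.6102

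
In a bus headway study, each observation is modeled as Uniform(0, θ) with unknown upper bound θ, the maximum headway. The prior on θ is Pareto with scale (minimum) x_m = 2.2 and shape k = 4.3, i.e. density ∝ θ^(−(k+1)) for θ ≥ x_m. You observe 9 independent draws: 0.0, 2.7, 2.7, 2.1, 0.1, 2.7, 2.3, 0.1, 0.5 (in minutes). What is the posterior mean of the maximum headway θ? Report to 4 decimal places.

A Pareto(scale x_m, shape k) prior on the upper bound θ of Uniform(0, θ) is conjugate: posterior is Pareto(max(x_m, max xᵢ), k + n).
Sample maximum = 2.7; prior scale x_m = 2.2 → posterior scale = max = 2.7.
Posterior shape = 4.3 + 9 = 13.3.
E[θ|data] = k·x_m/(k−1) = 13.3·2.7/12.3 = 2.9195.

2.9195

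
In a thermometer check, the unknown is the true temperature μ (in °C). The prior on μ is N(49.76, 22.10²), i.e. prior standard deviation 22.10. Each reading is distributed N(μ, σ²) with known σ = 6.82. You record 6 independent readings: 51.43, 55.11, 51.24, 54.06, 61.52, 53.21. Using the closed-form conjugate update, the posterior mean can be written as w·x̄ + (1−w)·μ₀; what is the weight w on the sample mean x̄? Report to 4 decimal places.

0.9844

For Normal data with known variance σ², a Normal(μ₀, σ₀²) prior on μ is conjugate. Posterior precision = 1/σ₀² + n/σ²; posterior mean is the precision-weighted average of μ₀ and x̄.
σ₀² = 22.10² = 488.41, σ² = 6.82² = 46.5124. Prior precision 1/σ₀² = 1/488.41; data precision n/σ² = 6/46.5124.
w = (n/σ²)/(1/σ₀² + n/σ²) = n·σ₀²/(σ² + n·σ₀²) = 6·488.41/(46.5124 + 6·488.41) = 2930.46/2976.9724 = 0.9844.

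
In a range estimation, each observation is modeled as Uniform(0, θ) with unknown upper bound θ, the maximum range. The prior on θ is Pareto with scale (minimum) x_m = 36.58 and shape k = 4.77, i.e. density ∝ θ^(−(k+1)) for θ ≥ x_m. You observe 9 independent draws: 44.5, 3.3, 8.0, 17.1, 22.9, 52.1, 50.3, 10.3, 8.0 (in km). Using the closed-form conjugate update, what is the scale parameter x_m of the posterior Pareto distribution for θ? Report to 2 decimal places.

52.10

A Pareto(scale x_m, shape k) prior on the upper bound θ of Uniform(0, θ) is conjugate: posterior is Pareto(max(x_m, max xᵢ), k + n).
Sample maximum = 52.1; prior scale x_m = 36.58 → posterior scale = max = 52.10.
Posterior shape = 4.77 + 9 = 13.77.
Posterior scale x_m = 52.10.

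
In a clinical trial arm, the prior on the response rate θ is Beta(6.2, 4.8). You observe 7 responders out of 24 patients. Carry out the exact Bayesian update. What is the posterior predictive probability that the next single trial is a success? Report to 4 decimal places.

0.3771

The Beta prior is conjugate to a Binomial/Bernoulli likelihood; the update adds successes to α and failures to β.
Posterior: Beta(α+k, β+n−k) = Beta(6.2+7, 4.8+17) = Beta(13.2, 21.8).
For a single future Bernoulli trial, P(success | data) = α/(α+β) = 0.3771.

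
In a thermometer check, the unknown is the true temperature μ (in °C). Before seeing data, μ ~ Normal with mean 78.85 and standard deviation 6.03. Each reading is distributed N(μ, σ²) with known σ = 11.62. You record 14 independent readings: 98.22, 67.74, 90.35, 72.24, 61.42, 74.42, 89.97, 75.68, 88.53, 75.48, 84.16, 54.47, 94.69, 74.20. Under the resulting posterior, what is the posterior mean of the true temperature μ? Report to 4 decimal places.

78.7185

For Normal data with known variance σ², a Normal(μ₀, σ₀²) prior on μ is conjugate. Posterior precision = 1/σ₀² + n/σ²; posterior mean is the precision-weighted average of μ₀ and x̄.
Σxᵢ = 98.22 + 67.74 + 90.35 + 72.24 + 61.42 + 74.42 + 89.97 + 75.68 + 88.53 + 75.48 + 84.16 + 54.47 + 94.69 + 74.20 = 1101.57, so n·x̄ = 1101.57.
σ₀² = 6.03² = 36.3609, σ² = 11.62² = 135.0244; σ² + n·σ₀² = 135.0244 + 14·36.3609 = 644.077.
Posterior mean = (μ₀/σ₀² + n·x̄/σ²)/(1/σ₀² + n/σ²) = (σ²·μ₀ + σ₀²·n·x̄)/(σ² + n·σ₀²) = (135.0244·78.85 + 36.3609·1101.57)/644.077 = 50700.750553/644.077 = 78.7185.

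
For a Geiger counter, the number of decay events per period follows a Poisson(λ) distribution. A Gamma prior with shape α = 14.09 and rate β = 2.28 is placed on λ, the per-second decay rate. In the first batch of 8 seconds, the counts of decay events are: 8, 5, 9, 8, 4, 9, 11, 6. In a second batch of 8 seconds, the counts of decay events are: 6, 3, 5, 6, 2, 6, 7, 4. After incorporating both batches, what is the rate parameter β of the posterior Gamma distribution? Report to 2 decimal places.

With a Gamma(shape α, rate β) prior, the Poisson likelihood is conjugate: the posterior is Gamma(α + ΣXᵢ, β + n).
Batch 1: sum of counts S = 60 over n = 8 seconds.
After batch 1: Gamma(α+S, β+n) = Gamma(14.09+60, 2.28+8) = Gamma(74.09, 10.28).
Batch 2: sum of counts S = 39 over n = 8 seconds.
After batch 2: Gamma(α+S, β+n) = Gamma(74.09+39, 10.28+8) = Gamma(113.09, 18.28).
Posterior β = 18.28.

18.28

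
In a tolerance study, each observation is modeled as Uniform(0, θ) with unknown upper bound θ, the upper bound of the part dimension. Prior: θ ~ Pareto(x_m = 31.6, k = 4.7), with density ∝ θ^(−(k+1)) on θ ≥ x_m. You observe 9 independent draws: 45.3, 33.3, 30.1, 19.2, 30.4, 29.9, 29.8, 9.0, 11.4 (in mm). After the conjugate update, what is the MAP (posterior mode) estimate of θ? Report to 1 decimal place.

45.3

A Pareto(scale x_m, shape k) prior on the upper bound θ of Uniform(0, θ) is conjugate: posterior is Pareto(max(x_m, max xᵢ), k + n).
Sample maximum = 45.3; prior scale x_m = 31.6 → posterior scale = max = 45.3.
Posterior shape = 4.7 + 9 = 13.7.
The Pareto density is decreasing on [x_m, ∞), so the mode is x_m = 45.3.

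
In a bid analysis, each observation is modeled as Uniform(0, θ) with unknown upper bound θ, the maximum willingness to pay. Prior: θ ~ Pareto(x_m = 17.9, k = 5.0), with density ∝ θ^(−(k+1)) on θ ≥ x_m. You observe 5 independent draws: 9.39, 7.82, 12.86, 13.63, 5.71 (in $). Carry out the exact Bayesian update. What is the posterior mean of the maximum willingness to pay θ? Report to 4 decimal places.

19.8889

A Pareto(scale x_m, shape k) prior on the upper bound θ of Uniform(0, θ) is conjugate: posterior is Pareto(max(x_m, max xᵢ), k + n).
Sample maximum = 13.63; prior scale x_m = 17.9 → posterior scale = max = 17.90.
Posterior shape = 5.0 + 5 = 10.0.
E[θ|data] = k·x_m/(k−1) = 10.0·17.90/9.0 = 19.8889.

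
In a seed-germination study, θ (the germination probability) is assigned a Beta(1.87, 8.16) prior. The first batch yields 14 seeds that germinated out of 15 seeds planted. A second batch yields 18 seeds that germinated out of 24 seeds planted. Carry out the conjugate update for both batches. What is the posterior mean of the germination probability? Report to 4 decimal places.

0.6908

The Beta prior is conjugate to a Binomial/Bernoulli likelihood; the update adds successes to α and failures to β.
After batch 1: Beta(1.87+14, 8.16+1) = Beta(15.87, 9.16).
After batch 2: Beta(15.87+18, 9.16+6) = Beta(33.87, 15.16).
Posterior mean = α/(α+β) = 33.87/49.03 = 0.6908.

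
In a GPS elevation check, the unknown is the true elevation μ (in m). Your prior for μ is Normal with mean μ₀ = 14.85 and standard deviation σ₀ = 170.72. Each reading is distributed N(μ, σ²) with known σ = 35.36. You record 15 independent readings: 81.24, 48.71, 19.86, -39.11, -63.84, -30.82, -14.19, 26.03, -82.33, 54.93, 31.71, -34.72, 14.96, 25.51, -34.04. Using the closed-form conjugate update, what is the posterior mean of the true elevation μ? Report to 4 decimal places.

0.3016

For Normal data with known variance σ², a Normal(μ₀, σ₀²) prior on μ is conjugate. Posterior precision = 1/σ₀² + n/σ²; posterior mean is the precision-weighted average of μ₀ and x̄.
Σxᵢ = 81.24 + 48.71 + 19.86 + (-39.11) + (-63.84) + (-30.82) + (-14.19) + 26.03 + (-82.33) + 54.93 + 31.71 + (-34.72) + 14.96 + 25.51 + (-34.04) = 3.9, so n·x̄ = 3.9.
σ₀² = 170.72² = 29145.3184, σ² = 35.36² = 1250.3296; σ² + n·σ₀² = 1250.3296 + 15·29145.3184 = 438430.1056.
Posterior mean = (μ₀/σ₀² + n·x̄/σ²)/(1/σ₀² + n/σ²) = (σ²·μ₀ + σ₀²·n·x̄)/(σ² + n·σ₀²) = (1250.3296·14.85 + 29145.3184·3.9)/438430.1056 = 132234.13632/438430.1056 = 0.3016.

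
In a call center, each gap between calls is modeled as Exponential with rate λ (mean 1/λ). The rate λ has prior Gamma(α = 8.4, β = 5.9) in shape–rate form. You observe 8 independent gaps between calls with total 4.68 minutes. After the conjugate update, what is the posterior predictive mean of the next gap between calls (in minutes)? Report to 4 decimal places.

0.6870

With a Gamma(shape α, rate β) prior on the exponential rate λ, the posterior after n observations with total T = Σxᵢ is Gamma(α+n, β+T).
Posterior: Gamma(8.4+8, 5.9+4.68) = Gamma(16.4, 10.58).
The predictive distribution for the next observation is Lomax; its mean is β/(α−1) = 10.58/15.4 = 0.6870.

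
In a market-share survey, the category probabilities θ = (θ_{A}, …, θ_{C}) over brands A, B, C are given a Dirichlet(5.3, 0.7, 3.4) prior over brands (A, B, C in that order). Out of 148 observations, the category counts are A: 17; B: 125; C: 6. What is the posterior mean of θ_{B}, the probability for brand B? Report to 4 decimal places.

The Dirichlet prior is conjugate to the Multinomial likelihood: each posterior αⱼ = prior αⱼ + observed count nⱼ.
Posterior concentration: (22.3, 125.7, 9.4), total = 157.4.
E[θ_{B}|data] = α_{B}/Σα = 125.7/157.4 = 0.7986.

0.7986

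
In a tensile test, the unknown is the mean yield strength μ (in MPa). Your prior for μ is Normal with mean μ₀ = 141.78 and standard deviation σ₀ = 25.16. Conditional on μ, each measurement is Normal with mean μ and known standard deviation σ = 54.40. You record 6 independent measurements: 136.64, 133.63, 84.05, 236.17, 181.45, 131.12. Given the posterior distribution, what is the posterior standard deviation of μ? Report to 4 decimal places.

16.6501

For Normal data with known variance σ², a Normal(μ₀, σ₀²) prior on μ is conjugate. Posterior precision = 1/σ₀² + n/σ²; posterior mean is the precision-weighted average of μ₀ and x̄.
σ₀² = 25.16² = 633.0256, σ² = 54.40² = 2959.36; σ² + n·σ₀² = 2959.36 + 6·633.0256 = 6757.5136.
Posterior precision = 1/σ₀² + n/σ² = 1/633.0256 + 6/2959.36 = (σ² + n·σ₀²)/(σ₀²σ²) = 6757.5136/(633.0256·2959.36); posterior variance σₙ² = σ₀²σ²/(σ² + n·σ₀²) = 633.0256·2959.36/6757.5136 = 277.224842.
Posterior SD = √σₙ² = √(633.0256·2959.36/6757.5136) = 16.6501.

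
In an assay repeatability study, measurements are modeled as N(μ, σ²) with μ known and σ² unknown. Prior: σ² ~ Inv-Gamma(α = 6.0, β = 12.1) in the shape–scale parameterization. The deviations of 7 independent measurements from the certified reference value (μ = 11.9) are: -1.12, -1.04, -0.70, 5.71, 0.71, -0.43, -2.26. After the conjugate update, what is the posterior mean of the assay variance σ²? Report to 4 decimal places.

With known mean μ and an Inverse-Gamma(α, β) prior on σ², the Normal likelihood is conjugate: posterior is Inv-Gamma(α + n/2, β + Σ(xᵢ−μ)²/2).
Σ(xᵢ−μ)² = (-1.12)² + (-1.04)² + (-0.70)² + (5.71)² + (0.71)² + (-0.43)² + (-2.26)² = 41.2267.
Posterior: Inv-Gamma(6.0 + 7/2, 12.1 + 41.2267/2) = Inv-Gamma(9.50, 32.71335).
E[σ²|data] = β/(α−1) = 32.71335/8.50 = 3.8486.

3.8486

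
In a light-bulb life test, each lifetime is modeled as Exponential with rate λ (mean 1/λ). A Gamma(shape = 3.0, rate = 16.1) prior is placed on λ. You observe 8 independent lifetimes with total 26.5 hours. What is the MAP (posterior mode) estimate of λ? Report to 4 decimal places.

With a Gamma(shape α, rate β) prior on the exponential rate λ, the posterior after n observations with total T = Σxᵢ is Gamma(α+n, β+T).
Posterior: Gamma(3.0+8, 16.1+26.5) = Gamma(11.0, 42.6).
Mode = (α−1)/β = 0.2347.

0.2347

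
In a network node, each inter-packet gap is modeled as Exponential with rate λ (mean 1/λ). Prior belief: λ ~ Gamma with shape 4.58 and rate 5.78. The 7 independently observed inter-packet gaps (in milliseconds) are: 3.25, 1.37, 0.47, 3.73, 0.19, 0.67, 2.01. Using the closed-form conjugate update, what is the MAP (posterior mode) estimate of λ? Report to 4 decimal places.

With a Gamma(shape α, rate β) prior on the exponential rate λ, the posterior after n observations with total T = Σxᵢ is Gamma(α+n, β+T).
Sum of observations T = 11.69 milliseconds; n = 7.
Posterior: Gamma(4.58+7, 5.78+11.69) = Gamma(11.58, 17.47).
Mode = (α−1)/β = 0.6056.

0.6056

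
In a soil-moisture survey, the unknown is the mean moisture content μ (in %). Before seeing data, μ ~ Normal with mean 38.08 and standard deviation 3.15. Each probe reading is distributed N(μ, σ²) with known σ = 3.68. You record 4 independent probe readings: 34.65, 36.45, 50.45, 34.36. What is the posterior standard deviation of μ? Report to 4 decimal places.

1.5888

For Normal data with known variance σ², a Normal(μ₀, σ₀²) prior on μ is conjugate. Posterior precision = 1/σ₀² + n/σ²; posterior mean is the precision-weighted average of μ₀ and x̄.
σ₀² = 3.15² = 9.9225, σ² = 3.68² = 13.5424; σ² + n·σ₀² = 13.5424 + 4·9.9225 = 53.2324.
Posterior precision = 1/σ₀² + n/σ² = 1/9.9225 + 4/13.5424 = (σ² + n·σ₀²)/(σ₀²σ²) = 53.2324/(9.9225·13.5424); posterior variance σₙ² = σ₀²σ²/(σ² + n·σ₀²) = 9.9225·13.5424/53.2324 = 2.524298.
Posterior SD = √σₙ² = √(9.9225·13.5424/53.2324) = 1.5888.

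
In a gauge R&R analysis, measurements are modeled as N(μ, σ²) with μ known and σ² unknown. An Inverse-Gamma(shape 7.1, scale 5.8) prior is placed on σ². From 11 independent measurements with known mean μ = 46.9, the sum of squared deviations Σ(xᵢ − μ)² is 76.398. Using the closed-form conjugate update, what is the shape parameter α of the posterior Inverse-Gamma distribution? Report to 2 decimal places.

With known mean μ and an Inverse-Gamma(α, β) prior on σ², the Normal likelihood is conjugate: posterior is Inv-Gamma(α + n/2, β + Σ(xᵢ−μ)²/2).
Posterior: Inv-Gamma(7.1 + 11/2, 5.8 + 76.398/2) = Inv-Gamma(12.60, 43.9990).
Posterior α = 12.60.

12.60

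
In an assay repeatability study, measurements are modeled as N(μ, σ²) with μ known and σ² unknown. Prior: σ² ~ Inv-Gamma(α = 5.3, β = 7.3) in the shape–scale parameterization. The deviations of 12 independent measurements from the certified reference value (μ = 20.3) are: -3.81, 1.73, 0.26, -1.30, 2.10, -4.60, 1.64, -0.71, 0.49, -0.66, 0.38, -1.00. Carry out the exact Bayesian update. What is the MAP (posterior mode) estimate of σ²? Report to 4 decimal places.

With known mean μ and an Inverse-Gamma(α, β) prior on σ², the Normal likelihood is conjugate: posterior is Inv-Gamma(α + n/2, β + Σ(xᵢ−μ)²/2).
Σ(xᵢ−μ)² = (-3.81)² + (1.73)² + (0.26)² + (-1.30)² + (2.10)² + (-4.60)² + (1.64)² + (-0.71)² + (0.49)² + (-0.66)² + (0.38)² + (-1.00)² = 49.8504.
Posterior: Inv-Gamma(5.3 + 12/2, 7.3 + 49.8504/2) = Inv-Gamma(11.30, 32.22520).
Mode = β/(α+1) = 32.22520/12.30 = 2.6199.

2.6199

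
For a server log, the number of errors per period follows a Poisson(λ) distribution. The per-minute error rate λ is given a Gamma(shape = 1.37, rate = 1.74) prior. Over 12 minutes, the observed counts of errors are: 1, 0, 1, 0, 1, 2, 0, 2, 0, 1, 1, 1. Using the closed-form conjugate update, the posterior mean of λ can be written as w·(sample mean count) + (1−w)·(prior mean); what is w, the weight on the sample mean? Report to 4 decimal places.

With a Gamma(shape α, rate β) prior, the Poisson likelihood is conjugate: the posterior is Gamma(α + ΣXᵢ, β + n).
Posterior mean = (α₀+S)/(β₀+n) = [n/(β₀+n)]·(S/n) + [β₀/(β₀+n)]·(α₀/β₀), so only n and β₀ enter the weight.
Weight on data w = n/(β₀+n) = 12/(1.74+12) = 12/13.74 = 0.8734.

0.8734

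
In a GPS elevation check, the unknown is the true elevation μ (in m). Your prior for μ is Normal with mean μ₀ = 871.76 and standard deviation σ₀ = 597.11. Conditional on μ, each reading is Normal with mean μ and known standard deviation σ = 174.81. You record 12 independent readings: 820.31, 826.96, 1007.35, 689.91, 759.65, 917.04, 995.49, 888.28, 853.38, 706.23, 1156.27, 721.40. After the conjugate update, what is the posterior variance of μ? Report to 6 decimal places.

2528.485286

For Normal data with known variance σ², a Normal(μ₀, σ₀²) prior on μ is conjugate. Posterior precision = 1/σ₀² + n/σ²; posterior mean is the precision-weighted average of μ₀ and x̄.
σ₀² = 597.11² = 356540.3521, σ² = 174.81² = 30558.5361; σ² + n·σ₀² = 30558.5361 + 12·356540.3521 = 4309042.7613.
Posterior precision = 1/σ₀² + n/σ² = 1/356540.3521 + 12/30558.5361 = (σ² + n·σ₀²)/(σ₀²σ²) = 4309042.7613/(356540.3521·30558.5361); posterior variance σₙ² = σ₀²σ²/(σ² + n·σ₀²) = 356540.3521·30558.5361/4309042.7613 = 2528.485286.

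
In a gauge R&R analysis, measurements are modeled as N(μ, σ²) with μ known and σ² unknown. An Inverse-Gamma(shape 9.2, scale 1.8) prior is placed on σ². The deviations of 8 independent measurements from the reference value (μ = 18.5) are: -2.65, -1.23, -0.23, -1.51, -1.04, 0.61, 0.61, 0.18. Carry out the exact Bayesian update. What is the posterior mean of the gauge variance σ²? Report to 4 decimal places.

With known mean μ and an Inverse-Gamma(α, β) prior on σ², the Normal likelihood is conjugate: posterior is Inv-Gamma(α + n/2, β + Σ(xᵢ−μ)²/2).
Σ(xᵢ−μ)² = (-2.65)² + (-1.23)² + (-0.23)² + (-1.51)² + (-1.04)² + (0.61)² + (0.61)² + (0.18)² = 12.7266.
Posterior: Inv-Gamma(9.2 + 8/2, 1.8 + 12.7266/2) = Inv-Gamma(13.20, 8.16330).
E[σ²|data] = β/(α−1) = 8.16330/12.20 = 0.6691.

0.6691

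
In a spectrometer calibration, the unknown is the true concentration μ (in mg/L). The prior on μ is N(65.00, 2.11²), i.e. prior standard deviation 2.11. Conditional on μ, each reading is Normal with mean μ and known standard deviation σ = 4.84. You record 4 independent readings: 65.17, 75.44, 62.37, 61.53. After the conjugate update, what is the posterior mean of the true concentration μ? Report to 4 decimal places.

65.4870

For Normal data with known variance σ², a Normal(μ₀, σ₀²) prior on μ is conjugate. Posterior precision = 1/σ₀² + n/σ²; posterior mean is the precision-weighted average of μ₀ and x̄.
Σxᵢ = 65.17 + 75.44 + 62.37 + 61.53 = 264.51, so n·x̄ = 264.51.
σ₀² = 2.11² = 4.4521, σ² = 4.84² = 23.4256; σ² + n·σ₀² = 23.4256 + 4·4.4521 = 41.234.
Posterior mean = (μ₀/σ₀² + n·x̄/σ²)/(1/σ₀² + n/σ²) = (σ²·μ₀ + σ₀²·n·x̄)/(σ² + n·σ₀²) = (23.4256·65.00 + 4.4521·264.51)/41.234 = 2700.288971/41.234 = 65.4870.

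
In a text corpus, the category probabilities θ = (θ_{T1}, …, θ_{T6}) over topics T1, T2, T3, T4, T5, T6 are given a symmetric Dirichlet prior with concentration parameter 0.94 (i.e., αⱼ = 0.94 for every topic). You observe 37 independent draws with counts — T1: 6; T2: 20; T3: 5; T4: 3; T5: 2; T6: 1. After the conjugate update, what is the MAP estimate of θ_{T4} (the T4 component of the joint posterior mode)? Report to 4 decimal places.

The Dirichlet prior is conjugate to the Multinomial likelihood: each posterior αⱼ = prior αⱼ + observed count nⱼ.
Posterior concentration: (6.94, 20.94, 5.94, 3.94, 2.94, 1.94), total = 42.64.
Joint mode component: (α_{T4}−1)/(Σα−K) = 2.94/36.64 = 0.0802.

0.0802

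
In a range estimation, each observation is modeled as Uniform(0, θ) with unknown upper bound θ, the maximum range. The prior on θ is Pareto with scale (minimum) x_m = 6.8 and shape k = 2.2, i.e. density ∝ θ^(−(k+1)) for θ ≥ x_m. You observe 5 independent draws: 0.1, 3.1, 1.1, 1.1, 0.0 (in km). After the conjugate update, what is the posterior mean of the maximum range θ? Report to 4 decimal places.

A Pareto(scale x_m, shape k) prior on the upper bound θ of Uniform(0, θ) is conjugate: posterior is Pareto(max(x_m, max xᵢ), k + n).
Sample maximum = 3.1; prior scale x_m = 6.8 → posterior scale = max = 6.8.
Posterior shape = 2.2 + 5 = 7.2.
E[θ|data] = k·x_m/(k−1) = 7.2·6.8/6.2 = 7.8968.

7.8968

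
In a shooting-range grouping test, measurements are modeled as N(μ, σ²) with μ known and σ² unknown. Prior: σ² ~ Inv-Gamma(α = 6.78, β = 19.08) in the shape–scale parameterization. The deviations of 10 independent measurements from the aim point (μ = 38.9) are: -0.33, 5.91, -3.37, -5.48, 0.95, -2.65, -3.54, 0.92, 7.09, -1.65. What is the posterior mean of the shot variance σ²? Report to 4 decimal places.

With known mean μ and an Inverse-Gamma(α, β) prior on σ², the Normal likelihood is conjugate: posterior is Inv-Gamma(α + n/2, β + Σ(xᵢ−μ)²/2).
Σ(xᵢ−μ)² = (-0.33)² + (5.91)² + (-3.37)² + (-5.48)² + (0.95)² + (-2.65)² + (-3.54)² + (0.92)² + (7.09)² + (-1.65)² = 150.7179.
Posterior: Inv-Gamma(6.78 + 10/2, 19.08 + 150.7179/2) = Inv-Gamma(11.78, 94.43895).
E[σ²|data] = β/(α−1) = 94.43895/10.78 = 8.7606.

8.7606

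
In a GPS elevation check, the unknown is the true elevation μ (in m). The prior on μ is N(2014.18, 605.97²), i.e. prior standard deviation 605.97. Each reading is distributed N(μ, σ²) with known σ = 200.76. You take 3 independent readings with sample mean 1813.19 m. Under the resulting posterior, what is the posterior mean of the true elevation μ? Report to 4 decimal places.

1820.2841

For Normal data with known variance σ², a Normal(μ₀, σ₀²) prior on μ is conjugate. Posterior precision = 1/σ₀² + n/σ²; posterior mean is the precision-weighted average of μ₀ and x̄.
n·x̄ = 3·1813.19 = 5439.57.
σ₀² = 605.97² = 367199.6409, σ² = 200.76² = 40304.5776; σ² + n·σ₀² = 40304.5776 + 3·367199.6409 = 1141903.5003.
Posterior mean = (μ₀/σ₀² + n·x̄/σ²)/(1/σ₀² + n/σ²) = (σ²·μ₀ + σ₀²·n·x̄)/(σ² + n·σ₀²) = (40304.5776·2014.18 + 367199.6409·5439.57)/1141903.5003 = 2078588824.760781/1141903.5003 = 1820.2841.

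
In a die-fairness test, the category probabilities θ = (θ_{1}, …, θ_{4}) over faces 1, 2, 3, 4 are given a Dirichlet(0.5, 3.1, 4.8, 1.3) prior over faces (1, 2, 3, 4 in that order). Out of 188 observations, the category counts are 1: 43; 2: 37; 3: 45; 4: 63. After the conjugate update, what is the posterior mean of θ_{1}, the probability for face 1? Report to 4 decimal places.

The Dirichlet prior is conjugate to the Multinomial likelihood: each posterior αⱼ = prior αⱼ + observed count nⱼ.
Posterior concentration: (43.5, 40.1, 49.8, 64.3), total = 197.7.
E[θ_{1}|data] = α_{1}/Σα = 43.5/197.7 = 0.2200.

0.2200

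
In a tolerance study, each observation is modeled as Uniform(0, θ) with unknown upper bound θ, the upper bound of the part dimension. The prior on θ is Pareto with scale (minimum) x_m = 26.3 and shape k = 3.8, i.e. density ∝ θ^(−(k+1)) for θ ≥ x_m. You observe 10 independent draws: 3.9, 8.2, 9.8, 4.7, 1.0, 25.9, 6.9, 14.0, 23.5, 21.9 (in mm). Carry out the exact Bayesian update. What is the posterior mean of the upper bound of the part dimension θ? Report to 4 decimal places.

A Pareto(scale x_m, shape k) prior on the upper bound θ of Uniform(0, θ) is conjugate: posterior is Pareto(max(x_m, max xᵢ), k + n).
Sample maximum = 25.9; prior scale x_m = 26.3 → posterior scale = max = 26.3.
Posterior shape = 3.8 + 10 = 13.8.
E[θ|data] = k·x_m/(k−1) = 13.8·26.3/12.8 = 28.3547.

28.3547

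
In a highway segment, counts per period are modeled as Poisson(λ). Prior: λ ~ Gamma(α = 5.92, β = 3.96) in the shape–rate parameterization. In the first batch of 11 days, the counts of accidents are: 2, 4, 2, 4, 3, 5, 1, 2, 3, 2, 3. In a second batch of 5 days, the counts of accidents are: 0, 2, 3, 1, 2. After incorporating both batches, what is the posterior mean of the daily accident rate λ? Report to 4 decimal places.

2.2505

With a Gamma(shape α, rate β) prior, the Poisson likelihood is conjugate: the posterior is Gamma(α + ΣXᵢ, β + n).
Batch 1: sum of counts S = 31 over n = 11 days.
After batch 1: Gamma(α+S, β+n) = Gamma(5.92+31, 3.96+11) = Gamma(36.92, 14.96).
Batch 2: sum of counts S = 8 over n = 5 days.
After batch 2: Gamma(α+S, β+n) = Gamma(36.92+8, 14.96+5) = Gamma(44.92, 19.96).
Posterior mean = α/β = 44.92/19.96 = 2.2505.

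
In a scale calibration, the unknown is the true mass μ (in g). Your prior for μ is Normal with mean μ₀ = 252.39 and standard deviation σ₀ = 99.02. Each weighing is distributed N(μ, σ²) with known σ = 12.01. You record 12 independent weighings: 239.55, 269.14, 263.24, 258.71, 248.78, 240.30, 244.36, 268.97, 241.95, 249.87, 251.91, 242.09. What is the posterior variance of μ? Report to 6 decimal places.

12.005291

For Normal data with known variance σ², a Normal(μ₀, σ₀²) prior on μ is conjugate. Posterior precision = 1/σ₀² + n/σ²; posterior mean is the precision-weighted average of μ₀ and x̄.
σ₀² = 99.02² = 9804.9604, σ² = 12.01² = 144.2401; σ² + n·σ₀² = 144.2401 + 12·9804.9604 = 117803.7649.
Posterior precision = 1/σ₀² + n/σ² = 1/9804.9604 + 12/144.2401 = (σ² + n·σ₀²)/(σ₀²σ²) = 117803.7649/(9804.9604·144.2401); posterior variance σₙ² = σ₀²σ²/(σ² + n·σ₀²) = 9804.9604·144.2401/117803.7649 = 12.005291.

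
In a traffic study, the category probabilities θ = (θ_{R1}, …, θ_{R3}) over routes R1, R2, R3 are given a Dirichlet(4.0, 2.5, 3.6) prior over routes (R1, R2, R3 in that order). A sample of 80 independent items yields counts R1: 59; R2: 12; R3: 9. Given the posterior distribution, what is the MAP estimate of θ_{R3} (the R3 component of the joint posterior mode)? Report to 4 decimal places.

0.1332

The Dirichlet prior is conjugate to the Multinomial likelihood: each posterior αⱼ = prior αⱼ + observed count nⱼ.
Posterior concentration: (63.0, 14.5, 12.6), total = 90.1.
Joint mode component: (α_{R3}−1)/(Σα−K) = 11.6/87.1 = 0.1332.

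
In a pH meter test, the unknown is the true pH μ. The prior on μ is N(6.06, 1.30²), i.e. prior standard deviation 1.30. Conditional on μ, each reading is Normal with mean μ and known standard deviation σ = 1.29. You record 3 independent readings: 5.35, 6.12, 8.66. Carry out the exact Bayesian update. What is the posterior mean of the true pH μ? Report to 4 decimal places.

For Normal data with known variance σ², a Normal(μ₀, σ₀²) prior on μ is conjugate. Posterior precision = 1/σ₀² + n/σ²; posterior mean is the precision-weighted average of μ₀ and x̄.
Σxᵢ = 5.35 + 6.12 + 8.66 = 20.13, so n·x̄ = 20.13.
σ₀² = 1.30² = 1.69, σ² = 1.29² = 1.6641; σ² + n·σ₀² = 1.6641 + 3·1.69 = 6.7341.
Posterior mean = (μ₀/σ₀² + n·x̄/σ²)/(1/σ₀² + n/σ²) = (σ²·μ₀ + σ₀²·n·x̄)/(σ² + n·σ₀²) = (1.6641·6.06 + 1.69·20.13)/6.7341 = 44.104146/6.7341 = 6.5494.

6.5494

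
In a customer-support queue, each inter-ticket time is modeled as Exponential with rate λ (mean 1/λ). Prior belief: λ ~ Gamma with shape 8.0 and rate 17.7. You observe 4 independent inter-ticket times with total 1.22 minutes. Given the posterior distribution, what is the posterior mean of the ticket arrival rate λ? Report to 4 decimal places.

With a Gamma(shape α, rate β) prior on the exponential rate λ, the posterior after n observations with total T = Σxᵢ is Gamma(α+n, β+T).
Posterior: Gamma(8.0+4, 17.7+1.22) = Gamma(12.0, 18.92).
Posterior mean of λ = α/β = 12.0/18.92 = 0.6342.

0.6342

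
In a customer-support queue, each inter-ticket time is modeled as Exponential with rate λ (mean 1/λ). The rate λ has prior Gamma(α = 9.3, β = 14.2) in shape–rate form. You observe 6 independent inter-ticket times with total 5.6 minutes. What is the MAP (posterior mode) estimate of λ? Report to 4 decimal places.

With a Gamma(shape α, rate β) prior on the exponential rate λ, the posterior after n observations with total T = Σxᵢ is Gamma(α+n, β+T).
Posterior: Gamma(9.3+6, 14.2+5.6) = Gamma(15.3, 19.8).
Mode = (α−1)/β = 0.7222.

0.7222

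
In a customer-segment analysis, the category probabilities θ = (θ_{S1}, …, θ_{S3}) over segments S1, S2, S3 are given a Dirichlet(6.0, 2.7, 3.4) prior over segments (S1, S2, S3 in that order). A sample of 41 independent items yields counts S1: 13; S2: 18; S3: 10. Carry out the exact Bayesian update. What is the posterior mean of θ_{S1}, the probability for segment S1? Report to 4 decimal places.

The Dirichlet prior is conjugate to the Multinomial likelihood: each posterior αⱼ = prior αⱼ + observed count nⱼ.
Posterior concentration: (19.0, 20.7, 13.4), total = 53.1.
E[θ_{S1}|data] = α_{S1}/Σα = 19.0/53.1 = 0.3578.

0.3578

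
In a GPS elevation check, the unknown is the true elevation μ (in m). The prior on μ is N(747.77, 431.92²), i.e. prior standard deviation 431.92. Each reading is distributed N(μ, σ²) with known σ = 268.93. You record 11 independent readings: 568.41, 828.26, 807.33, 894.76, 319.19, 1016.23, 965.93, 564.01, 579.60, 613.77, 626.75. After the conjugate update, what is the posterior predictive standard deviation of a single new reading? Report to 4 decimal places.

280.4895

For Normal data with known variance σ², a Normal(μ₀, σ₀²) prior on μ is conjugate. Posterior precision = 1/σ₀² + n/σ²; posterior mean is the precision-weighted average of μ₀ and x̄.
σ₀² = 431.92² = 186554.8864, σ² = 268.93² = 72323.3449; σ² + n·σ₀² = 72323.3449 + 11·186554.8864 = 2124427.0953.
Posterior precision = 1/σ₀² + n/σ² = 1/186554.8864 + 11/72323.3449 = (σ² + n·σ₀²)/(σ₀²σ²) = 2124427.0953/(186554.8864·72323.3449); posterior variance σₙ² = σ₀²σ²/(σ² + n·σ₀²) = 186554.8864·72323.3449/2124427.0953 = 6351.017374.
Predictive variance for one new observation = σₙ² + σ² = 186554.8864·72323.3449/2124427.0953 + 72323.3449 = σ²·(σ₀² + 2124427.0953)/2124427.0953 = 72323.3449·2310981.9817/2124427.0953 = 78674.362274; SD = √(72323.3449·2310981.9817/2124427.0953) = 280.4895.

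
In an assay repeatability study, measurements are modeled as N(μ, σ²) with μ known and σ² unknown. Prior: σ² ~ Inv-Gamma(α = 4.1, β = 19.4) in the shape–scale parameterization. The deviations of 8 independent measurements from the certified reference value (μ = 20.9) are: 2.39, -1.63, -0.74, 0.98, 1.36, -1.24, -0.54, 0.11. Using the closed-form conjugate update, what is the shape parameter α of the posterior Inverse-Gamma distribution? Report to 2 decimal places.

With known mean μ and an Inverse-Gamma(α, β) prior on σ², the Normal likelihood is conjugate: posterior is Inv-Gamma(α + n/2, β + Σ(xᵢ−μ)²/2).
Σ(xᵢ−μ)² = (2.39)² + (-1.63)² + (-0.74)² + (0.98)² + (1.36)² + (-1.24)² + (-0.54)² + (0.11)² = 13.5679.
Posterior: Inv-Gamma(4.1 + 8/2, 19.4 + 13.5679/2) = Inv-Gamma(8.10, 26.18395).
Posterior α = 8.10.

8.10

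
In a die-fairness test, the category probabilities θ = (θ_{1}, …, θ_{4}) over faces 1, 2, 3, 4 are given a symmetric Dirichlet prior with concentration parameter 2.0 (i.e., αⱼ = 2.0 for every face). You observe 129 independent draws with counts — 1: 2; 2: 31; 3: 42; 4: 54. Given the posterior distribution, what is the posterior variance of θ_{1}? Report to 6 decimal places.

0.000205

The Dirichlet prior is conjugate to the Multinomial likelihood: each posterior αⱼ = prior αⱼ + observed count nⱼ.
Posterior concentration: (4.0, 33.0, 44.0, 56.0), total = 137.0.
Var[θ_j] = α_j(Σα−α_j)/((Σα)²(Σα+1)) = 4.0·133.0/(137.0²·138.0) = 0.000205.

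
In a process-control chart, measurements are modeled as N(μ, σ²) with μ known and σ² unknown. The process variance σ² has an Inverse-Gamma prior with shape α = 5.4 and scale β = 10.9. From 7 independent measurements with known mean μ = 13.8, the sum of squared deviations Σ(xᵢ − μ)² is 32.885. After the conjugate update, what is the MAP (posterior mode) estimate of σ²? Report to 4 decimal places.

With known mean μ and an Inverse-Gamma(α, β) prior on σ², the Normal likelihood is conjugate: posterior is Inv-Gamma(α + n/2, β + Σ(xᵢ−μ)²/2).
Posterior: Inv-Gamma(5.4 + 7/2, 10.9 + 32.885/2) = Inv-Gamma(8.90, 27.3425).
Mode = β/(α+1) = 27.3425/9.90 = 2.7619.

2.7619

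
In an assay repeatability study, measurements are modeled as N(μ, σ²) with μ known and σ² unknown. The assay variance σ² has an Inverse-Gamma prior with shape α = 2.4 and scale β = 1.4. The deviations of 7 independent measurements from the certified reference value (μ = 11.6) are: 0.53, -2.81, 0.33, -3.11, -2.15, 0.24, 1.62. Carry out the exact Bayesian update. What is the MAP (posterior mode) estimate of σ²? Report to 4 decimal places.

With known mean μ and an Inverse-Gamma(α, β) prior on σ², the Normal likelihood is conjugate: posterior is Inv-Gamma(α + n/2, β + Σ(xᵢ−μ)²/2).
Σ(xᵢ−μ)² = (0.53)² + (-2.81)² + (0.33)² + (-3.11)² + (-2.15)² + (0.24)² + (1.62)² = 25.2625.
Posterior: Inv-Gamma(2.4 + 7/2, 1.4 + 25.2625/2) = Inv-Gamma(5.90, 14.03125).
Mode = β/(α+1) = 14.03125/6.90 = 2.0335.

2.0335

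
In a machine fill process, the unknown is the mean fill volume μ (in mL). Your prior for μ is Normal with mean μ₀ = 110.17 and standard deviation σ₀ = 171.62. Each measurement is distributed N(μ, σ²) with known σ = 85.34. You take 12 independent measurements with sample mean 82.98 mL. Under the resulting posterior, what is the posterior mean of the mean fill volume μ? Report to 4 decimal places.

83.5290

For Normal data with known variance σ², a Normal(μ₀, σ₀²) prior on μ is conjugate. Posterior precision = 1/σ₀² + n/σ²; posterior mean is the precision-weighted average of μ₀ and x̄.
n·x̄ = 12·82.98 = 995.76.
σ₀² = 171.62² = 29453.4244, σ² = 85.34² = 7282.9156; σ² + n·σ₀² = 7282.9156 + 12·29453.4244 = 360724.0084.
Posterior mean = (μ₀/σ₀² + n·x̄/σ²)/(1/σ₀² + n/σ²) = (σ²·μ₀ + σ₀²·n·x̄)/(σ² + n·σ₀²) = (7282.9156·110.17 + 29453.4244·995.76)/360724.0084 = 30130900.692196/360724.0084 = 83.5290.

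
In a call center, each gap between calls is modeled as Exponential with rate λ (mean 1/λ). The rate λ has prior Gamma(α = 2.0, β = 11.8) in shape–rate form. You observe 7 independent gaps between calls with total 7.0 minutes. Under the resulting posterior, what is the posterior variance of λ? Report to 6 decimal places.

0.025464

With a Gamma(shape α, rate β) prior on the exponential rate λ, the posterior after n observations with total T = Σxᵢ is Gamma(α+n, β+T).
Posterior: Gamma(2.0+7, 11.8+7.0) = Gamma(9.0, 18.8).
Var = α/β² = 0.025464.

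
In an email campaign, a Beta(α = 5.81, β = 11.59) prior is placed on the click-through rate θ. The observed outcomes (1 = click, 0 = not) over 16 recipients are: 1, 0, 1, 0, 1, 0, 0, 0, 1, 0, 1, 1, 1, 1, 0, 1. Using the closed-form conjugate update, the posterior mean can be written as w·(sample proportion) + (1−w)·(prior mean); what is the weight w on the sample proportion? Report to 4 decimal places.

0.4790

The Beta prior is conjugate to a Binomial/Bernoulli likelihood; the update adds successes to α and failures to β.
Posterior mean = (α₀+k)/(α₀+β₀+n) = [n/(α₀+β₀+n)]·(k/n) + [(α₀+β₀)/(α₀+β₀+n)]·α₀/(α₀+β₀), so only n and the prior enter the weight.
The weight on the data is w = n/(α₀+β₀+n) = 16/(5.81+11.59+16) = 16/33.40 = 0.4790.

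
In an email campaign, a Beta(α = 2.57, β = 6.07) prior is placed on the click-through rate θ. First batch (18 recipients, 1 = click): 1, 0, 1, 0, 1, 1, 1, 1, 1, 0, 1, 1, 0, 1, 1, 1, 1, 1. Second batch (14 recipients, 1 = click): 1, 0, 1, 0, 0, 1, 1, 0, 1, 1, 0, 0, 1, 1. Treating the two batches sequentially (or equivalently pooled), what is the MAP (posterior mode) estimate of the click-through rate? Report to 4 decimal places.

0.6100

The Beta prior is conjugate to a Binomial/Bernoulli likelihood; the update adds successes to α and failures to β.
After batch 1: Beta(2.57+14, 6.07+4) = Beta(16.57, 10.07).
After batch 2: Beta(16.57+8, 10.07+6) = Beta(24.57, 16.07).
Mode of Beta(a,b) for a,b>1 is (a−1)/(a+b−2) = 23.57/38.64 = 0.6100.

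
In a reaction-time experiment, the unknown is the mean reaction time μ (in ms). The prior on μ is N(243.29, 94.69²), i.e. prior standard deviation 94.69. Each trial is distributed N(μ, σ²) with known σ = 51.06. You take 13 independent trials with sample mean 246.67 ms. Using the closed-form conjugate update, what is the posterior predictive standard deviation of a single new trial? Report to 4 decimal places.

For Normal data with known variance σ², a Normal(μ₀, σ₀²) prior on μ is conjugate. Posterior precision = 1/σ₀² + n/σ²; posterior mean is the precision-weighted average of μ₀ and x̄.
σ₀² = 94.69² = 8966.1961, σ² = 51.06² = 2607.1236; σ² + n·σ₀² = 2607.1236 + 13·8966.1961 = 119167.6729.
Posterior precision = 1/σ₀² + n/σ² = 1/8966.1961 + 13/2607.1236 = (σ² + n·σ₀²)/(σ₀²σ²) = 119167.6729/(8966.1961·2607.1236); posterior variance σₙ² = σ₀²σ²/(σ² + n·σ₀²) = 8966.1961·2607.1236/119167.6729 = 196.160426.
Predictive variance for one new observation = σₙ² + σ² = 8966.1961·2607.1236/119167.6729 + 2607.1236 = σ²·(σ₀² + 119167.6729)/119167.6729 = 2607.1236·128133.869/119167.6729 = 2803.284026; SD = √(2607.1236·128133.869/119167.6729) = 52.9460.

52.9460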